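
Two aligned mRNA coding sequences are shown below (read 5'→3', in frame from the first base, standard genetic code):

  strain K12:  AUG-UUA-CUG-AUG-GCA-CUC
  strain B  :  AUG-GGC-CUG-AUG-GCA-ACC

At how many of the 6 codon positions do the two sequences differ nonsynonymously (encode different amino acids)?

Codon 1: AUG Met / AUG Met — identical.
Codon 2: UUA Leu / GGC Gly — nonsynonymous.
Codon 3: CUG Leu / CUG Leu — identical.
Codon 4: AUG Met / AUG Met — identical.
Codon 5: GCA Ala / GCA Ala — identical.
Codon 6: CUC Leu / ACC Thr — nonsynonymous.
Nonsynonymous differences: 2.

2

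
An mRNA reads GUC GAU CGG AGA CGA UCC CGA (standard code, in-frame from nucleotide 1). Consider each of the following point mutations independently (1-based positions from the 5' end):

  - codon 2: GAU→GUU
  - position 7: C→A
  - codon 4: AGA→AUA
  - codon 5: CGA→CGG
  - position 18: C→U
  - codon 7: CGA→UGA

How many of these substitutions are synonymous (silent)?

3

Codon 2: GAU (Asp) → GUU (Val) — missense.
Codon 3: CGG (Arg) → AGG (Arg) — synonymous.
Codon 4: AGA (Arg) → AUA (Ile) — missense.
Codon 5: CGA (Arg) → CGG (Arg) — synonymous.
Codon 6: UCC (Ser) → UCU (Ser) — synonymous.
Codon 7: CGA (Arg) → UGA (Stop) — nonsense.
Synonymous: 3 of 6.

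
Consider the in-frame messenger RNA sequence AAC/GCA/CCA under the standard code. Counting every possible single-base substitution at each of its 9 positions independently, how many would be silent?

Codon 1 (AAC, Asn): 1 synonymous substitution.
Codon 2 (GCA, Ala): 3 synonymous substitutions.
Codon 3 (CCA, Pro): 3 synonymous substitutions.
Total: 1 + 3 + 3 = 7.

7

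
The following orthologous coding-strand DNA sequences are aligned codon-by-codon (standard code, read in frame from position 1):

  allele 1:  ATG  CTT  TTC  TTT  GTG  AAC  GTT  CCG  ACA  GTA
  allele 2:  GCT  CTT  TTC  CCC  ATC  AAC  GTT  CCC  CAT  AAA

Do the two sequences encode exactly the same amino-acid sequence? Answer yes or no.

Codon 1: ATG Met / GCT Ala — nonsynonymous.
Codon 2: CTT Leu / CTT Leu — identical.
Codon 3: TTC Phe / TTC Phe — identical.
Codon 4: TTT Phe / CCC Pro — nonsynonymous.
Codon 5: GTG Val / ATC Ile — nonsynonymous.
Codon 6: AAC Asn / AAC Asn — identical.
Codon 7: GTT Val / GTT Val — identical.
Codon 8: CCG Pro / CCC Pro — synonymous.
Codon 9: ACA Thr / CAT His — nonsynonymous.
Codon 10: GTA Val / AAA Lys — nonsynonymous.
Nonsynonymous differences: 5 → different protein.

no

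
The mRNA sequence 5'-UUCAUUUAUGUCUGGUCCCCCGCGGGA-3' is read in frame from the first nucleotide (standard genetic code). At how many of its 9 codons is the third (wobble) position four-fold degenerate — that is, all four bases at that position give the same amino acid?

5

Codon 1 UUC (Phe): third position 2-fold.
Codon 2 AUU (Ile): third position 3-fold.
Codon 3 UAU (Tyr): third position 2-fold.
Codon 4 GUC (Val): third position 4-fold.
Codon 5 UGG (Trp): third position 1-fold.
Codon 6 UCC (Ser): third position 4-fold.
Codon 7 CCC (Pro): third position 4-fold.
Codon 8 GCG (Ala): third position 4-fold.
Codon 9 GGA (Gly): third position 4-fold.
Four-fold degenerate third positions: 5.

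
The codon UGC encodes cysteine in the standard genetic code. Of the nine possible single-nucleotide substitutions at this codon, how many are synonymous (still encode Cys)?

1

Position 1: none → 0 synonymous.
Position 2: none → 0 synonymous.
Position 3: UGU → 1 synonymous.
Total: 0 + 0 + 1 = 1.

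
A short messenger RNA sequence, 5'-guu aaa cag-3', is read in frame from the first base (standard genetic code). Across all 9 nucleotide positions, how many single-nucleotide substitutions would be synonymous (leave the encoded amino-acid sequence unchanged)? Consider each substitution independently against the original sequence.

5

Codon 1 (GUU, Val): 3 synonymous substitutions.
Codon 2 (AAA, Lys): 1 synonymous substitution.
Codon 3 (CAG, Gln): 1 synonymous substitution.
Total: 3 + 1 + 1 = 5.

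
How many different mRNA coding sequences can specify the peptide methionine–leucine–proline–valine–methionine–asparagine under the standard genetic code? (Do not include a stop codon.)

Met: 1 codon.
Leu: 6 codons.
Pro: 4 codons.
Val: 4 codons.
Met: 1 codon.
Asn: 2 codons.
1 × 6 × 4 × 4 × 1 × 2 = 192.

192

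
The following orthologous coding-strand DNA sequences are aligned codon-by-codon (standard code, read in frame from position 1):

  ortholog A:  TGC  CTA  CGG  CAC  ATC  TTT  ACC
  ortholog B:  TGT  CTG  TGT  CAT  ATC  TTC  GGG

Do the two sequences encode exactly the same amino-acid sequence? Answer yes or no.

no

Codon 1: TGC Cys / TGT Cys — synonymous.
Codon 2: CTA Leu / CTG Leu — synonymous.
Codon 3: CGG Arg / TGT Cys — nonsynonymous.
Codon 4: CAC His / CAT His — synonymous.
Codon 5: ATC Ile / ATC Ile — identical.
Codon 6: TTT Phe / TTC Phe — synonymous.
Codon 7: ACC Thr / GGG Gly — nonsynonymous.
Nonsynonymous differences: 2 → different protein.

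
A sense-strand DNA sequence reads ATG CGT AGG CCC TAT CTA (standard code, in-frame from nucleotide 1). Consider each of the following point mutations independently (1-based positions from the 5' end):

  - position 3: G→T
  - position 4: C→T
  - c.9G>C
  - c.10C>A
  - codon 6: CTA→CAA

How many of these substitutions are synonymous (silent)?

Codon 1: ATG (Met) → ATT (Ile) — missense.
Codon 2: CGT (Arg) → TGT (Cys) — missense.
Codon 3: AGG (Arg) → AGC (Ser) — missense.
Codon 4: CCC (Pro) → ACC (Thr) — missense.
Codon 6: CTA (Leu) → CAA (Gln) — missense.
Synonymous: 0 of 5.

0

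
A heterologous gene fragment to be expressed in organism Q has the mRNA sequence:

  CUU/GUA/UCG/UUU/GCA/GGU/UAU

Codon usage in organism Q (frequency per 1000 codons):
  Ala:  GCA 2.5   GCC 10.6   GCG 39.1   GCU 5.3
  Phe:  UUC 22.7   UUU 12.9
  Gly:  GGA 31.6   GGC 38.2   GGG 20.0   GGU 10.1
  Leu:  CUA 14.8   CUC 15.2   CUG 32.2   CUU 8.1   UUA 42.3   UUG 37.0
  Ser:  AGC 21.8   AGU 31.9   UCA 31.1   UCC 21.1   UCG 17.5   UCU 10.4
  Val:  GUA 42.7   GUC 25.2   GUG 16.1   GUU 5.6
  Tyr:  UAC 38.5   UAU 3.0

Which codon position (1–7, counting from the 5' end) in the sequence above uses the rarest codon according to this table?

Codon 1 CUU (Leu): 8.1 per 1000.
Codon 2 GUA (Val): 42.7 per 1000.
Codon 3 UCG (Ser): 17.5 per 1000.
Codon 4 UUU (Phe): 12.9 per 1000.
Codon 5 GCA (Ala): 2.5 per 1000.
Codon 6 GGU (Gly): 10.1 per 1000.
Codon 7 UAU (Tyr): 3.0 per 1000.
Lowest frequency is 2.5 at codon 5.

5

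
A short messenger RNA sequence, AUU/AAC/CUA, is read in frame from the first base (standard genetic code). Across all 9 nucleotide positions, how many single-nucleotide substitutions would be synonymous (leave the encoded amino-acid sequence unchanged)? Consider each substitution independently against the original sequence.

Codon 1 (AUU, Ile): 2 synonymous substitutions.
Codon 2 (AAC, Asn): 1 synonymous substitution.
Codon 3 (CUA, Leu): 4 synonymous substitutions.
Total: 2 + 1 + 4 = 7.

7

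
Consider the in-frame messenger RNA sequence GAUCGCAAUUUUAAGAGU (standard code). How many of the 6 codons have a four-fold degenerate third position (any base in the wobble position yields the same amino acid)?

1

Codon 1 GAU (Asp): third position 2-fold.
Codon 2 CGC (Arg): third position 4-fold.
Codon 3 AAU (Asn): third position 2-fold.
Codon 4 UUU (Phe): third position 2-fold.
Codon 5 AAG (Lys): third position 2-fold.
Codon 6 AGU (Ser): third position 2-fold.
Four-fold degenerate third positions: 1.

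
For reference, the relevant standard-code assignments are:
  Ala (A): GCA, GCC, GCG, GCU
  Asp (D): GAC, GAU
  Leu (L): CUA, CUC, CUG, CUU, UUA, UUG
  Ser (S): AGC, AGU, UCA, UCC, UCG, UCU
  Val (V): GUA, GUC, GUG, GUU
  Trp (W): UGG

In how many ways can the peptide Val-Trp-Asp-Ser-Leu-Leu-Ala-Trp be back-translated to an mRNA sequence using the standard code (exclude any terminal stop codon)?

6912

Val: 4 codons.
Trp: 1 codon.
Asp: 2 codons.
Ser: 6 codons.
Leu: 6 codons.
Leu: 6 codons.
Ala: 4 codons.
Trp: 1 codon.
4 × 1 × 2 × 6 × 6 × 6 × 4 × 1 = 6912.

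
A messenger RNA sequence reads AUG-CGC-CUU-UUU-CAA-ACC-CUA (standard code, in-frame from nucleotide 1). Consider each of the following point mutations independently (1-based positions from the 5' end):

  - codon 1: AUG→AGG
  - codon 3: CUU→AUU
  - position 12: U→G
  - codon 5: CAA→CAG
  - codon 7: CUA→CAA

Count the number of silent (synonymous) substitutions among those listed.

Codon 1: AUG (Met) → AGG (Arg) — missense.
Codon 3: CUU (Leu) → AUU (Ile) — missense.
Codon 4: UUU (Phe) → UUG (Leu) — missense.
Codon 5: CAA (Gln) → CAG (Gln) — synonymous.
Codon 7: CUA (Leu) → CAA (Gln) — missense.
Synonymous: 1 of 5.

1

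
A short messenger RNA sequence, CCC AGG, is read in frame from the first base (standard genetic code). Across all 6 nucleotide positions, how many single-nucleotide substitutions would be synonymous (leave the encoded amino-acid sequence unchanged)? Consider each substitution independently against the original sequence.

Codon 1 (CCC, Pro): 3 synonymous substitutions.
Codon 2 (AGG, Arg): 2 synonymous substitutions.
Total: 3 + 2 = 5.

5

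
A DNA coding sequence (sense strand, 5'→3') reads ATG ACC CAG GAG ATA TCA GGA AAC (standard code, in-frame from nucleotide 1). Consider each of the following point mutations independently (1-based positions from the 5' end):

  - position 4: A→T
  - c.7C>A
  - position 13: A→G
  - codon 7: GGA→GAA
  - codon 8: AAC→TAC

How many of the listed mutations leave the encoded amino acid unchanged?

Codon 2: ACC (Thr) → TCC (Ser) — missense.
Codon 3: CAG (Gln) → AAG (Lys) — missense.
Codon 5: ATA (Ile) → GTA (Val) — missense.
Codon 7: GGA (Gly) → GAA (Glu) — missense.
Codon 8: AAC (Asn) → TAC (Tyr) — missense.
Synonymous: 0 of 5.

0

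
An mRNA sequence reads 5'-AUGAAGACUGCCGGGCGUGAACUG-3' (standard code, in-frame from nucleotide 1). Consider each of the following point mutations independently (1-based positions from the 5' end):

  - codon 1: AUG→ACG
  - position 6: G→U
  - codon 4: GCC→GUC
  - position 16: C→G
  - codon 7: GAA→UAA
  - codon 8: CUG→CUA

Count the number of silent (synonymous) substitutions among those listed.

Codon 1: AUG (Met) → ACG (Thr) — missense.
Codon 2: AAG (Lys) → AAU (Asn) — missense.
Codon 4: GCC (Ala) → GUC (Val) — missense.
Codon 6: CGU (Arg) → GGU (Gly) — missense.
Codon 7: GAA (Glu) → UAA (Stop) — nonsense.
Codon 8: CUG (Leu) → CUA (Leu) — synonymous.
Synonymous: 1 of 6.

1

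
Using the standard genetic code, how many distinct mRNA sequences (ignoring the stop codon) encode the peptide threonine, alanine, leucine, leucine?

Thr: 4 codons.
Ala: 4 codons.
Leu: 6 codons.
Leu: 6 codons.
4 × 4 × 6 × 6 = 576.

576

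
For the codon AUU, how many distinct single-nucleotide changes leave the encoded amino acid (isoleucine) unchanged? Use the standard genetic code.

Position 1: none → 0 synonymous.
Position 2: none → 0 synonymous.
Position 3: AUC, AUA → 2 synonymous.
Total: 0 + 0 + 2 = 2.

2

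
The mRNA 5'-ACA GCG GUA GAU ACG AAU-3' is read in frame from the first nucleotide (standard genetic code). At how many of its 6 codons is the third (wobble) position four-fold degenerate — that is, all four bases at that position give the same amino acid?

4

Codon 1 ACA (Thr): third position 4-fold.
Codon 2 GCG (Ala): third position 4-fold.
Codon 3 GUA (Val): third position 4-fold.
Codon 4 GAU (Asp): third position 2-fold.
Codon 5 ACG (Thr): third position 4-fold.
Codon 6 AAU (Asn): third position 2-fold.
Four-fold degenerate third positions: 4.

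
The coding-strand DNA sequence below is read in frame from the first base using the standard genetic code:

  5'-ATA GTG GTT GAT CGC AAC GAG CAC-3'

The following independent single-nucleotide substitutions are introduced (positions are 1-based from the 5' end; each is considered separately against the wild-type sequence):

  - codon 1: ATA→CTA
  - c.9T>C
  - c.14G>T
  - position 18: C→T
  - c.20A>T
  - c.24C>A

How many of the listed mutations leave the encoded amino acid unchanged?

Codon 1: ATA (Ile) → CTA (Leu) — missense.
Codon 3: GTT (Val) → GTC (Val) — synonymous.
Codon 5: CGC (Arg) → CTC (Leu) — missense.
Codon 6: AAC (Asn) → AAT (Asn) — synonymous.
Codon 7: GAG (Glu) → GTG (Val) — missense.
Codon 8: CAC (His) → CAA (Gln) — missense.
Synonymous: 2 of 6.

2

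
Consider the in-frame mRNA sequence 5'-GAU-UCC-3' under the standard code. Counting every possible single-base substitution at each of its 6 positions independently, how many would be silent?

4

Codon 1 (GAU, Asp): 1 synonymous substitution.
Codon 2 (UCC, Ser): 3 synonymous substitutions.
Total: 1 + 3 = 4.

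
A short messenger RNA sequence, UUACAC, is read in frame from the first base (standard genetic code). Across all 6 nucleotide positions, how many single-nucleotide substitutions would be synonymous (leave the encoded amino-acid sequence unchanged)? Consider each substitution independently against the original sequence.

Codon 1 (UUA, Leu): 2 synonymous substitutions.
Codon 2 (CAC, His): 1 synonymous substitution.
Total: 2 + 1 = 3.

3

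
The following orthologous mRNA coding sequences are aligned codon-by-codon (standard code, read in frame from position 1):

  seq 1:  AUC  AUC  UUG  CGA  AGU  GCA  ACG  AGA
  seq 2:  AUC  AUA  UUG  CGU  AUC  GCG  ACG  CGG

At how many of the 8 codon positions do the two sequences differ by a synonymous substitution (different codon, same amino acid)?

Codon 1: AUC Ile / AUC Ile — identical.
Codon 2: AUC Ile / AUA Ile — synonymous.
Codon 3: UUG Leu / UUG Leu — identical.
Codon 4: CGA Arg / CGU Arg — synonymous.
Codon 5: AGU Ser / AUC Ile — nonsynonymous.
Codon 6: GCA Ala / GCG Ala — synonymous.
Codon 7: ACG Thr / ACG Thr — identical.
Codon 8: AGA Arg / CGG Arg — synonymous.
Synonymous differences: 4.

4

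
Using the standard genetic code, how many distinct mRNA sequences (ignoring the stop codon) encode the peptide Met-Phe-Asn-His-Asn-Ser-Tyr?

192

Met: 1 codon.
Phe: 2 codons.
Asn: 2 codons.
His: 2 codons.
Asn: 2 codons.
Ser: 6 codons.
Tyr: 2 codons.
1 × 2 × 2 × 2 × 2 × 6 × 2 = 192.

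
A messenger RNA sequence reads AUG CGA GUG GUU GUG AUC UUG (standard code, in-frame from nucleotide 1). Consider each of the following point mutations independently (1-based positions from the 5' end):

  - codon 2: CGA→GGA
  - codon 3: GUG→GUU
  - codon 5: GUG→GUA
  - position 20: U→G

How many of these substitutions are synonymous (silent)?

2

Codon 2: CGA (Arg) → GGA (Gly) — missense.
Codon 3: GUG (Val) → GUU (Val) — synonymous.
Codon 5: GUG (Val) → GUA (Val) — synonymous.
Codon 7: UUG (Leu) → UGG (Trp) — missense.
Synonymous: 2 of 4.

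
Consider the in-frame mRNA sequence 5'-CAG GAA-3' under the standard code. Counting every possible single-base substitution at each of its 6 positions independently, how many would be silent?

Codon 1 (CAG, Gln): 1 synonymous substitution.
Codon 2 (GAA, Glu): 1 synonymous substitution.
Total: 1 + 1 = 2.

2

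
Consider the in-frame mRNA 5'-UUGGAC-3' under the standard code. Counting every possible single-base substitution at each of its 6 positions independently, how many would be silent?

Codon 1 (UUG, Leu): 2 synonymous substitutions.
Codon 2 (GAC, Asp): 1 synonymous substitution.
Total: 2 + 1 = 3.

3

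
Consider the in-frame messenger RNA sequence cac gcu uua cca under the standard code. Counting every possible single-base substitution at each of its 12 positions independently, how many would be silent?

Codon 1 (CAC, His): 1 synonymous substitution.
Codon 2 (GCU, Ala): 3 synonymous substitutions.
Codon 3 (UUA, Leu): 2 synonymous substitutions.
Codon 4 (CCA, Pro): 3 synonymous substitutions.
Total: 1 + 3 + 2 + 3 = 9.

9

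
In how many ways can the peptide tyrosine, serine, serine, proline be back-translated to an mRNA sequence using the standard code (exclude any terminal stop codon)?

288

Tyr: 2 codons.
Ser: 6 codons.
Ser: 6 codons.
Pro: 4 codons.
2 × 6 × 6 × 4 = 288.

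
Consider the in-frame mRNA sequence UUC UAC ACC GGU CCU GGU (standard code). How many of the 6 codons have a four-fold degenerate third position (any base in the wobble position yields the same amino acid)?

4

Codon 1 UUC (Phe): third position 2-fold.
Codon 2 UAC (Tyr): third position 2-fold.
Codon 3 ACC (Thr): third position 4-fold.
Codon 4 GGU (Gly): third position 4-fold.
Codon 5 CCU (Pro): third position 4-fold.
Codon 6 GGU (Gly): third position 4-fold.
Four-fold degenerate third positions: 4.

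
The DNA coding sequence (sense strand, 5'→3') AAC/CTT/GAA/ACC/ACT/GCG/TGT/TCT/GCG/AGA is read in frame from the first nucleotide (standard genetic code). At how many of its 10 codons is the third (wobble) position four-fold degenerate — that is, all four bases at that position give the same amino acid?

6

Codon 1 AAC (Asn): third position 2-fold.
Codon 2 CTT (Leu): third position 4-fold.
Codon 3 GAA (Glu): third position 2-fold.
Codon 4 ACC (Thr): third position 4-fold.
Codon 5 ACT (Thr): third position 4-fold.
Codon 6 GCG (Ala): third position 4-fold.
Codon 7 TGT (Cys): third position 2-fold.
Codon 8 TCT (Ser): third position 4-fold.
Codon 9 GCG (Ala): third position 4-fold.
Codon 10 AGA (Arg): third position 2-fold.
Four-fold degenerate third positions: 6.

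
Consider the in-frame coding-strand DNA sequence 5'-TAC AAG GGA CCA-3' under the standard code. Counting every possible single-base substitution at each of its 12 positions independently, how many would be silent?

8

Codon 1 (TAC, Tyr): 1 synonymous substitution.
Codon 2 (AAG, Lys): 1 synonymous substitution.
Codon 3 (GGA, Gly): 3 synonymous substitutions.
Codon 4 (CCA, Pro): 3 synonymous substitutions.
Total: 1 + 1 + 3 + 3 = 8.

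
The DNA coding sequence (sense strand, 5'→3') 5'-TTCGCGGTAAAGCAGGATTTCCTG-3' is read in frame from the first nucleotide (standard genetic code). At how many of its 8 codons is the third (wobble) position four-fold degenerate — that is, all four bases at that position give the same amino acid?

3

Codon 1 TTC (Phe): third position 2-fold.
Codon 2 GCG (Ala): third position 4-fold.
Codon 3 GTA (Val): third position 4-fold.
Codon 4 AAG (Lys): third position 2-fold.
Codon 5 CAG (Gln): third position 2-fold.
Codon 6 GAT (Asp): third position 2-fold.
Codon 7 TTC (Phe): third position 2-fold.
Codon 8 CTG (Leu): third position 4-fold.
Four-fold degenerate third positions: 3.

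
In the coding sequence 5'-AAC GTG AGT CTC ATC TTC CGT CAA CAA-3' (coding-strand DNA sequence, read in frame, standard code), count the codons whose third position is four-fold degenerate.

3

Codon 1 AAC (Asn): third position 2-fold.
Codon 2 GTG (Val): third position 4-fold.
Codon 3 AGT (Ser): third position 2-fold.
Codon 4 CTC (Leu): third position 4-fold.
Codon 5 ATC (Ile): third position 3-fold.
Codon 6 TTC (Phe): third position 2-fold.
Codon 7 CGT (Arg): third position 4-fold.
Codon 8 CAA (Gln): third position 2-fold.
Codon 9 CAA (Gln): third position 2-fold.
Four-fold degenerate third positions: 3.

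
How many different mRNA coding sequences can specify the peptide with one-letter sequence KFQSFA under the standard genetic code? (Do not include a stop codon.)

Lys: 2 codons.
Phe: 2 codons.
Gln: 2 codons.
Ser: 6 codons.
Phe: 2 codons.
Ala: 4 codons.
2 × 2 × 2 × 6 × 2 × 4 = 384.

384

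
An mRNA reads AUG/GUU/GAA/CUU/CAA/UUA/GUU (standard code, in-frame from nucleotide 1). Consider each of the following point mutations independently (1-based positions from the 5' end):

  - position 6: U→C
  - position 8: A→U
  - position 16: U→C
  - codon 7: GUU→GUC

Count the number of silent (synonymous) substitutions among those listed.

Codon 2: GUU (Val) → GUC (Val) — synonymous.
Codon 3: GAA (Glu) → GUA (Val) — missense.
Codon 6: UUA (Leu) → CUA (Leu) — synonymous.
Codon 7: GUU (Val) → GUC (Val) — synonymous.
Synonymous: 3 of 4.

3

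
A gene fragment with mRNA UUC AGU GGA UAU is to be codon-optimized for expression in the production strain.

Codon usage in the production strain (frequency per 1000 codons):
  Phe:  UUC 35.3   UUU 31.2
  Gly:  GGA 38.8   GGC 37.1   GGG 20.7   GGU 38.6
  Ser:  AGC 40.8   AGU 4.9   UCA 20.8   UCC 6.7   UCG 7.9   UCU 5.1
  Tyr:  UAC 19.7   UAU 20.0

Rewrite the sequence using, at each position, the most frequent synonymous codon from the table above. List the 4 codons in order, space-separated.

UUC AGC GGA UAU

Codon 1 (Phe): best is UUC at 35.3.
Codon 2 (Ser): best is AGC at 40.8.
Codon 3 (Gly): best is GGA at 38.8.
Codon 4 (Tyr): best is UAU at 20.0.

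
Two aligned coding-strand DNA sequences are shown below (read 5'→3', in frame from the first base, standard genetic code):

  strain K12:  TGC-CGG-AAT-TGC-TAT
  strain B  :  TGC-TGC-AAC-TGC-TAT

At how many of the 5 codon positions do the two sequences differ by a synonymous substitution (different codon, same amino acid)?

Codon 1: TGC Cys / TGC Cys — identical.
Codon 2: CGG Arg / TGC Cys — nonsynonymous.
Codon 3: AAT Asn / AAC Asn — synonymous.
Codon 4: TGC Cys / TGC Cys — identical.
Codon 5: TAT Tyr / TAT Tyr — identical.
Synonymous differences: 1.

1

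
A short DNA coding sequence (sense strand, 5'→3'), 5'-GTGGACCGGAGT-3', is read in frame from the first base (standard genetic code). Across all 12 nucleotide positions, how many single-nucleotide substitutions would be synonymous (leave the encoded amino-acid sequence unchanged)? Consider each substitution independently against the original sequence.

9

Codon 1 (GTG, Val): 3 synonymous substitutions.
Codon 2 (GAC, Asp): 1 synonymous substitution.
Codon 3 (CGG, Arg): 4 synonymous substitutions.
Codon 4 (AGT, Ser): 1 synonymous substitution.
Total: 3 + 1 + 4 + 1 = 9.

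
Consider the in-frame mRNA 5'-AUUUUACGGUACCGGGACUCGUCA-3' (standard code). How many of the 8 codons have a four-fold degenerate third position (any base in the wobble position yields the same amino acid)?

Codon 1 AUU (Ile): third position 3-fold.
Codon 2 UUA (Leu): third position 2-fold.
Codon 3 CGG (Arg): third position 4-fold.
Codon 4 UAC (Tyr): third position 2-fold.
Codon 5 CGG (Arg): third position 4-fold.
Codon 6 GAC (Asp): third position 2-fold.
Codon 7 UCG (Ser): third position 4-fold.
Codon 8 UCA (Ser): third position 4-fold.
Four-fold degenerate third positions: 4.

4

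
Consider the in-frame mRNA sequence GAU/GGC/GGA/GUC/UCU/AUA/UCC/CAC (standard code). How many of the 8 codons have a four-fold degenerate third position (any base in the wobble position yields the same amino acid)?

Codon 1 GAU (Asp): third position 2-fold.
Codon 2 GGC (Gly): third position 4-fold.
Codon 3 GGA (Gly): third position 4-fold.
Codon 4 GUC (Val): third position 4-fold.
Codon 5 UCU (Ser): third position 4-fold.
Codon 6 AUA (Ile): third position 3-fold.
Codon 7 UCC (Ser): third position 4-fold.
Codon 8 CAC (His): third position 2-fold.
Four-fold degenerate third positions: 5.

5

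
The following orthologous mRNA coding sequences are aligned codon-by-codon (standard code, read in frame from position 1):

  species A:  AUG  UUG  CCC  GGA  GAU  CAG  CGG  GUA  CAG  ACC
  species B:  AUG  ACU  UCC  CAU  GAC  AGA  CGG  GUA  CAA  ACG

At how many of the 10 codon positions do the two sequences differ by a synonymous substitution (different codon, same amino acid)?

Codon 1: AUG Met / AUG Met — identical.
Codon 2: UUG Leu / ACU Thr — nonsynonymous.
Codon 3: CCC Pro / UCC Ser — nonsynonymous.
Codon 4: GGA Gly / CAU His — nonsynonymous.
Codon 5: GAU Asp / GAC Asp — synonymous.
Codon 6: CAG Gln / AGA Arg — nonsynonymous.
Codon 7: CGG Arg / CGG Arg — identical.
Codon 8: GUA Val / GUA Val — identical.
Codon 9: CAG Gln / CAA Gln — synonymous.
Codon 10: ACC Thr / ACG Thr — synonymous.
Synonymous differences: 3.

3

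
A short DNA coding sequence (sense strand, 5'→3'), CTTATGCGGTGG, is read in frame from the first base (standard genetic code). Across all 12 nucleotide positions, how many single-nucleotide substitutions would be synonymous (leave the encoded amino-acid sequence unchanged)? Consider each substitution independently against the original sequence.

7

Codon 1 (CTT, Leu): 3 synonymous substitutions.
Codon 2 (ATG, Met): 0 synonymous substitutions.
Codon 3 (CGG, Arg): 4 synonymous substitutions.
Codon 4 (TGG, Trp): 0 synonymous substitutions.
Total: 3 + 0 + 4 + 0 = 7.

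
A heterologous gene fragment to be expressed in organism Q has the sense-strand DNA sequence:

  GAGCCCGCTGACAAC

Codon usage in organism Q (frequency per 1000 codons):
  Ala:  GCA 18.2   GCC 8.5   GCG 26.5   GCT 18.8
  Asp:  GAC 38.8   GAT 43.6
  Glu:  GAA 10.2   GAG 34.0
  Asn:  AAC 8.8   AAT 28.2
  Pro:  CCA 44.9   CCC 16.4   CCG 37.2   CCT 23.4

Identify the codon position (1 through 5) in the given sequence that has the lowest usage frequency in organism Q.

5

Codon 1 GAG (Glu): 34.0 per 1000.
Codon 2 CCC (Pro): 16.4 per 1000.
Codon 3 GCT (Ala): 18.8 per 1000.
Codon 4 GAC (Asp): 38.8 per 1000.
Codon 5 AAC (Asn): 8.8 per 1000.
Lowest frequency is 8.8 at codon 5.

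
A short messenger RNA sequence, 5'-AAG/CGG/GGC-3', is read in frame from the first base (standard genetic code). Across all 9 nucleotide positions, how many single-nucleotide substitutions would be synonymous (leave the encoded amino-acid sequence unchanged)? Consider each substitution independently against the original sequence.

Codon 1 (AAG, Lys): 1 synonymous substitution.
Codon 2 (CGG, Arg): 4 synonymous substitutions.
Codon 3 (GGC, Gly): 3 synonymous substitutions.
Total: 1 + 4 + 3 = 8.

8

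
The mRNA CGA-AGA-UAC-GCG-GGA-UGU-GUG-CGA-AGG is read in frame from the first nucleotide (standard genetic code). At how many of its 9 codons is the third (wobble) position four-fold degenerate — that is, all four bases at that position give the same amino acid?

Codon 1 CGA (Arg): third position 4-fold.
Codon 2 AGA (Arg): third position 2-fold.
Codon 3 UAC (Tyr): third position 2-fold.
Codon 4 GCG (Ala): third position 4-fold.
Codon 5 GGA (Gly): third position 4-fold.
Codon 6 UGU (Cys): third position 2-fold.
Codon 7 GUG (Val): third position 4-fold.
Codon 8 CGA (Arg): third position 4-fold.
Codon 9 AGG (Arg): third position 2-fold.
Four-fold degenerate third positions: 5.

5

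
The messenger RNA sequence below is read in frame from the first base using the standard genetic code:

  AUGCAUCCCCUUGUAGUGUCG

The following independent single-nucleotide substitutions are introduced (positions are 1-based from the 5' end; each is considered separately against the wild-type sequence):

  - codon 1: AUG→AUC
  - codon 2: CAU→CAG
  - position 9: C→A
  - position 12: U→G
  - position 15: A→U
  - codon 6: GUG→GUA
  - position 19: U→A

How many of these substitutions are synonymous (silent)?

Codon 1: AUG (Met) → AUC (Ile) — missense.
Codon 2: CAU (His) → CAG (Gln) — missense.
Codon 3: CCC (Pro) → CCA (Pro) — synonymous.
Codon 4: CUU (Leu) → CUG (Leu) — synonymous.
Codon 5: GUA (Val) → GUU (Val) — synonymous.
Codon 6: GUG (Val) → GUA (Val) — synonymous.
Codon 7: UCG (Ser) → ACG (Thr) — missense.
Synonymous: 4 of 7.

4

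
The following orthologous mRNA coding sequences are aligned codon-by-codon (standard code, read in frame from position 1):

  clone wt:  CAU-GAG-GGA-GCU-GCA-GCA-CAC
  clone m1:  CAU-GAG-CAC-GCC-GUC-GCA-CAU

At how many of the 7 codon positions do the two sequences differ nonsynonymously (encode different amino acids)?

Codon 1: CAU His / CAU His — identical.
Codon 2: GAG Glu / GAG Glu — identical.
Codon 3: GGA Gly / CAC His — nonsynonymous.
Codon 4: GCU Ala / GCC Ala — synonymous.
Codon 5: GCA Ala / GUC Val — nonsynonymous.
Codon 6: GCA Ala / GCA Ala — identical.
Codon 7: CAC His / CAU His — synonymous.
Nonsynonymous differences: 2.

2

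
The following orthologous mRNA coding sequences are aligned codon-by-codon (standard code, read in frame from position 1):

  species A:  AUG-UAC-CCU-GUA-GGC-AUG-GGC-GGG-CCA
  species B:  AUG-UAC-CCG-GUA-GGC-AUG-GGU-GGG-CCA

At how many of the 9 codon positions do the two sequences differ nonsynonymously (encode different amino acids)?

Codon 1: AUG Met / AUG Met — identical.
Codon 2: UAC Tyr / UAC Tyr — identical.
Codon 3: CCU Pro / CCG Pro — synonymous.
Codon 4: GUA Val / GUA Val — identical.
Codon 5: GGC Gly / GGC Gly — identical.
Codon 6: AUG Met / AUG Met — identical.
Codon 7: GGC Gly / GGU Gly — synonymous.
Codon 8: GGG Gly / GGG Gly — identical.
Codon 9: CCA Pro / CCA Pro — identical.
Nonsynonymous differences: 0.

0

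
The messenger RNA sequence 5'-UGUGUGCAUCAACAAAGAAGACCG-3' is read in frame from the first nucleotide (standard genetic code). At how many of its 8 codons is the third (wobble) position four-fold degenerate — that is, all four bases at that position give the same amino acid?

Codon 1 UGU (Cys): third position 2-fold.
Codon 2 GUG (Val): third position 4-fold.
Codon 3 CAU (His): third position 2-fold.
Codon 4 CAA (Gln): third position 2-fold.
Codon 5 CAA (Gln): third position 2-fold.
Codon 6 AGA (Arg): third position 2-fold.
Codon 7 AGA (Arg): third position 2-fold.
Codon 8 CCG (Pro): third position 4-fold.
Four-fold degenerate third positions: 2.

2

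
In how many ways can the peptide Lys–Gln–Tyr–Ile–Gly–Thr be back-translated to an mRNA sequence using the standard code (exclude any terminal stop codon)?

384

Lys: 2 codons.
Gln: 2 codons.
Tyr: 2 codons.
Ile: 3 codons.
Gly: 4 codons.
Thr: 4 codons.
2 × 2 × 2 × 3 × 4 × 4 = 384.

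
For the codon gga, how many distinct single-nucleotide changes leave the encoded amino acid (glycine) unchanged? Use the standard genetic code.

Position 1: none → 0 synonymous.
Position 2: none → 0 synonymous.
Position 3: GGT, GGC, GGG → 3 synonymous.
Total: 0 + 0 + 3 = 3.

3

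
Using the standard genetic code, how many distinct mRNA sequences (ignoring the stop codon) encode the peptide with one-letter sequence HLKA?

96

His: 2 codons.
Leu: 6 codons.
Lys: 2 codons.
Ala: 4 codons.
2 × 6 × 2 × 4 = 96.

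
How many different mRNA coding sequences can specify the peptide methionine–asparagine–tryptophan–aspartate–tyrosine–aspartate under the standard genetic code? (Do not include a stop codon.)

Met: 1 codon.
Asn: 2 codons.
Trp: 1 codon.
Asp: 2 codons.
Tyr: 2 codons.
Asp: 2 codons.
1 × 2 × 1 × 2 × 2 × 2 = 16.

16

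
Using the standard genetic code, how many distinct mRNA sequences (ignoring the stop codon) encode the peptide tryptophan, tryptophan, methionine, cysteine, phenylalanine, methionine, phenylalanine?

8

Trp: 1 codon.
Trp: 1 codon.
Met: 1 codon.
Cys: 2 codons.
Phe: 2 codons.
Met: 1 codon.
Phe: 2 codons.
1 × 1 × 1 × 2 × 2 × 1 × 2 = 8.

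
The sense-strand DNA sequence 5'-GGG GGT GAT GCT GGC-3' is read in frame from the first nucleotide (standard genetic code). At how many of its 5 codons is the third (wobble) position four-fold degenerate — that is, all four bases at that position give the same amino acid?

4

Codon 1 GGG (Gly): third position 4-fold.
Codon 2 GGT (Gly): third position 4-fold.
Codon 3 GAT (Asp): third position 2-fold.
Codon 4 GCT (Ala): third position 4-fold.
Codon 5 GGC (Gly): third position 4-fold.
Four-fold degenerate third positions: 4.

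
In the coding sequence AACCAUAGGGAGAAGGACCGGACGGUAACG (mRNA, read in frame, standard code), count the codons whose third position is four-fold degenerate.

Codon 1 AAC (Asn): third position 2-fold.
Codon 2 CAU (His): third position 2-fold.
Codon 3 AGG (Arg): third position 2-fold.
Codon 4 GAG (Glu): third position 2-fold.
Codon 5 AAG (Lys): third position 2-fold.
Codon 6 GAC (Asp): third position 2-fold.
Codon 7 CGG (Arg): third position 4-fold.
Codon 8 ACG (Thr): third position 4-fold.
Codon 9 GUA (Val): third position 4-fold.
Codon 10 ACG (Thr): third position 4-fold.
Four-fold degenerate third positions: 4.

4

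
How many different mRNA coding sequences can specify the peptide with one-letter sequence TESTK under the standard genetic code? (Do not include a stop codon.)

384

Thr: 4 codons.
Glu: 2 codons.
Ser: 6 codons.
Thr: 4 codons.
Lys: 2 codons.
4 × 2 × 6 × 4 × 2 = 384.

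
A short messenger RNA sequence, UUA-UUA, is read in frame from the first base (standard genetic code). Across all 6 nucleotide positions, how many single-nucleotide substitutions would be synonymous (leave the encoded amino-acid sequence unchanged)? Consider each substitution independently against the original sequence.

4

Codon 1 (UUA, Leu): 2 synonymous substitutions.
Codon 2 (UUA, Leu): 2 synonymous substitutions.
Total: 2 + 2 = 4.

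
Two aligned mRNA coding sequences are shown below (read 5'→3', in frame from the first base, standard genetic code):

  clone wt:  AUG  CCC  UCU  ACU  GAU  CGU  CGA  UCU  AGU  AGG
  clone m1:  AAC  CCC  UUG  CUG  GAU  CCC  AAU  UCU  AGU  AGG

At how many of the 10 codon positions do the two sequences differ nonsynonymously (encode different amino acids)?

5

Codon 1: AUG Met / AAC Asn — nonsynonymous.
Codon 2: CCC Pro / CCC Pro — identical.
Codon 3: UCU Ser / UUG Leu — nonsynonymous.
Codon 4: ACU Thr / CUG Leu — nonsynonymous.
Codon 5: GAU Asp / GAU Asp — identical.
Codon 6: CGU Arg / CCC Pro — nonsynonymous.
Codon 7: CGA Arg / AAU Asn — nonsynonymous.
Codon 8: UCU Ser / UCU Ser — identical.
Codon 9: AGU Ser / AGU Ser — identical.
Codon 10: AGG Arg / AGG Arg — identical.
Nonsynonymous differences: 5.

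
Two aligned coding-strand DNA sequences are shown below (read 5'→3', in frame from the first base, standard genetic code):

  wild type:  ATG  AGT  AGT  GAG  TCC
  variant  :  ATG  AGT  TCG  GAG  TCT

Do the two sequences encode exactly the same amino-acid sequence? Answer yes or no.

Codon 1: ATG Met / ATG Met — identical.
Codon 2: AGT Ser / AGT Ser — identical.
Codon 3: AGT Ser / TCG Ser — synonymous.
Codon 4: GAG Glu / GAG Glu — identical.
Codon 5: TCC Ser / TCT Ser — synonymous.
Nonsynonymous differences: 0 → same protein.

yes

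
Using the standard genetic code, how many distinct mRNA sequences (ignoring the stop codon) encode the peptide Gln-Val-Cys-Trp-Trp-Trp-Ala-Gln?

Gln: 2 codons.
Val: 4 codons.
Cys: 2 codons.
Trp: 1 codon.
Trp: 1 codon.
Trp: 1 codon.
Ala: 4 codons.
Gln: 2 codons.
2 × 4 × 2 × 1 × 1 × 1 × 4 × 2 = 128.

128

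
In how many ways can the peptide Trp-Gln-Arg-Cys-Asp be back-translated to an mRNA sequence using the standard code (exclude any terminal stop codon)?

Trp: 1 codon.
Gln: 2 codons.
Arg: 6 codons.
Cys: 2 codons.
Asp: 2 codons.
1 × 2 × 6 × 2 × 2 = 48.

48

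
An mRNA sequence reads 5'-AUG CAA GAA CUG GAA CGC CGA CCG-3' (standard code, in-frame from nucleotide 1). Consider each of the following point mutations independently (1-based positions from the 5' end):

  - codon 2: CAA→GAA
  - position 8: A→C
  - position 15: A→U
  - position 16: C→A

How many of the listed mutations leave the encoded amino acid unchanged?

0

Codon 2: CAA (Gln) → GAA (Glu) — missense.
Codon 3: GAA (Glu) → GCA (Ala) — missense.
Codon 5: GAA (Glu) → GAU (Asp) — missense.
Codon 6: CGC (Arg) → AGC (Ser) — missense.
Synonymous: 0 of 4.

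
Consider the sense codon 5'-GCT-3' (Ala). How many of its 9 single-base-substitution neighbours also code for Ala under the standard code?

3

Position 1: none → 0 synonymous.
Position 2: none → 0 synonymous.
Position 3: GCC, GCA, GCG → 3 synonymous.
Total: 0 + 0 + 3 = 3.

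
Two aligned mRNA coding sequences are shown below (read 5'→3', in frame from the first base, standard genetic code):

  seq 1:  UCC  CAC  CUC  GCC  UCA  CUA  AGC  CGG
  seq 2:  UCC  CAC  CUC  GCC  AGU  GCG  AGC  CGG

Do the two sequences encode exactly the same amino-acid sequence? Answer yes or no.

Codon 1: UCC Ser / UCC Ser — identical.
Codon 2: CAC His / CAC His — identical.
Codon 3: CUC Leu / CUC Leu — identical.
Codon 4: GCC Ala / GCC Ala — identical.
Codon 5: UCA Ser / AGU Ser — synonymous.
Codon 6: CUA Leu / GCG Ala — nonsynonymous.
Codon 7: AGC Ser / AGC Ser — identical.
Codon 8: CGG Arg / CGG Arg — identical.
Nonsynonymous differences: 1 → different protein.

no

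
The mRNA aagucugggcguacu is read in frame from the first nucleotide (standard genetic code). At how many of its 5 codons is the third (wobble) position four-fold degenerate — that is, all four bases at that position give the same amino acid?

Codon 1 AAG (Lys): third position 2-fold.
Codon 2 UCU (Ser): third position 4-fold.
Codon 3 GGG (Gly): third position 4-fold.
Codon 4 CGU (Arg): third position 4-fold.
Codon 5 ACU (Thr): third position 4-fold.
Four-fold degenerate third positions: 4.

4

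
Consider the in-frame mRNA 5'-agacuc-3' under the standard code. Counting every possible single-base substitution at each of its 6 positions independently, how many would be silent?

5

Codon 1 (AGA, Arg): 2 synonymous substitutions.
Codon 2 (CUC, Leu): 3 synonymous substitutions.
Total: 2 + 3 = 5.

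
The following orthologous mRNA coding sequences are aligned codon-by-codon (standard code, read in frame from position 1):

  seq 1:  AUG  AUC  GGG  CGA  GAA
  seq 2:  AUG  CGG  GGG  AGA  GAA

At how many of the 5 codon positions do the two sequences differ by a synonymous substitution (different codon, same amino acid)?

Codon 1: AUG Met / AUG Met — identical.
Codon 2: AUC Ile / CGG Arg — nonsynonymous.
Codon 3: GGG Gly / GGG Gly — identical.
Codon 4: CGA Arg / AGA Arg — synonymous.
Codon 5: GAA Glu / GAA Glu — identical.
Synonymous differences: 1.

1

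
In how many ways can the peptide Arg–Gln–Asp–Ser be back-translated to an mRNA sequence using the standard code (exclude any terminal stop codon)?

144

Arg: 6 codons.
Gln: 2 codons.
Asp: 2 codons.
Ser: 6 codons.
6 × 2 × 2 × 6 = 144.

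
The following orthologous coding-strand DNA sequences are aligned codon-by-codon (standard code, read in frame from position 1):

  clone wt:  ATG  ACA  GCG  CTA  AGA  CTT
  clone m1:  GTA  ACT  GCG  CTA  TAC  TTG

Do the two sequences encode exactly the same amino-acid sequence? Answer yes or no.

Codon 1: ATG Met / GTA Val — nonsynonymous.
Codon 2: ACA Thr / ACT Thr — synonymous.
Codon 3: GCG Ala / GCG Ala — identical.
Codon 4: CTA Leu / CTA Leu — identical.
Codon 5: AGA Arg / TAC Tyr — nonsynonymous.
Codon 6: CTT Leu / TTG Leu — synonymous.
Nonsynonymous differences: 2 → different protein.

no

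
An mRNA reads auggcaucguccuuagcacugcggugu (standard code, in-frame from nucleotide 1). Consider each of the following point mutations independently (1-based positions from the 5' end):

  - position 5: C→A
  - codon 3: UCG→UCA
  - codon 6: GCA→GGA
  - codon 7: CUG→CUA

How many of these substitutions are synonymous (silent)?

2

Codon 2: GCA (Ala) → GAA (Glu) — missense.
Codon 3: UCG (Ser) → UCA (Ser) — synonymous.
Codon 6: GCA (Ala) → GGA (Gly) — missense.
Codon 7: CUG (Leu) → CUA (Leu) — synonymous.
Synonymous: 2 of 4.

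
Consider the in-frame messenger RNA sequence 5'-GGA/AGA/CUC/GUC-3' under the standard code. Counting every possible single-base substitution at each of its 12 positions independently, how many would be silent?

11

Codon 1 (GGA, Gly): 3 synonymous substitutions.
Codon 2 (AGA, Arg): 2 synonymous substitutions.
Codon 3 (CUC, Leu): 3 synonymous substitutions.
Codon 4 (GUC, Val): 3 synonymous substitutions.
Total: 3 + 2 + 3 + 3 = 11.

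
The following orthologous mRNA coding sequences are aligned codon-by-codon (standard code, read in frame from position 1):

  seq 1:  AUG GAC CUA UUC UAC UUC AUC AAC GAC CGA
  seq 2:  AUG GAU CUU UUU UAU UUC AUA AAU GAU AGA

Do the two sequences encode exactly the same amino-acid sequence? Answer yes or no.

Codon 1: AUG Met / AUG Met — identical.
Codon 2: GAC Asp / GAU Asp — synonymous.
Codon 3: CUA Leu / CUU Leu — synonymous.
Codon 4: UUC Phe / UUU Phe — synonymous.
Codon 5: UAC Tyr / UAU Tyr — synonymous.
Codon 6: UUC Phe / UUC Phe — identical.
Codon 7: AUC Ile / AUA Ile — synonymous.
Codon 8: AAC Asn / AAU Asn — synonymous.
Codon 9: GAC Asp / GAU Asp — synonymous.
Codon 10: CGA Arg / AGA Arg — synonymous.
Nonsynonymous differences: 0 → same protein.

yes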